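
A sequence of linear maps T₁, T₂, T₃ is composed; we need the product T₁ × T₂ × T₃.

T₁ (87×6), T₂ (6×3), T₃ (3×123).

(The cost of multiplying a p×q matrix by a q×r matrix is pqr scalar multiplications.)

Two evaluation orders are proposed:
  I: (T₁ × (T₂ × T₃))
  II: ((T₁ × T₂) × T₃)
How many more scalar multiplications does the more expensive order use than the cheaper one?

Order I = (T₁ × (T₂ × T₃)): (T₂ × T₃): 6×3 by 3×123 → 6×123, cost 6·3·123 = 2214; (T₁ × (T₂ × T₃)): 87×6 by 6×123 → 87×123, cost 87·6·123 = 64206; cumulative 66420. Total 66420.
Order II = ((T₁ × T₂) × T₃): (T₁ × T₂): 87×6 by 6×3 → 87×3, cost 87·6·3 = 1566; ((T₁ × T₂) × T₃): 87×3 by 3×123 → 87×123, cost 87·3·123 = 32103; cumulative 33669. Total 33669.
Difference: |66420 − 33669| = 32751.

32751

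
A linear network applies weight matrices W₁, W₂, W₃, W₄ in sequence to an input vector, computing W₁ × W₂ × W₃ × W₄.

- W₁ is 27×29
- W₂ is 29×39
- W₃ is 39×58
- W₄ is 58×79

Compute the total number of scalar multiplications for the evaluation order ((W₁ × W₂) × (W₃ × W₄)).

(W₁ × W₂): 27×29 by 29×39 → 27×39, cost 27·29·39 = 30537
(W₃ × W₄): 39×58 by 58×79 → 39×79, cost 39·58·79 = 178698
((W₁ × W₂) × (W₃ × W₄)): 27×39 by 39×79 → 27×79, cost 27·39·79 = 83187; cumulative 292422
Total: 292422 scalar multiplications.

292422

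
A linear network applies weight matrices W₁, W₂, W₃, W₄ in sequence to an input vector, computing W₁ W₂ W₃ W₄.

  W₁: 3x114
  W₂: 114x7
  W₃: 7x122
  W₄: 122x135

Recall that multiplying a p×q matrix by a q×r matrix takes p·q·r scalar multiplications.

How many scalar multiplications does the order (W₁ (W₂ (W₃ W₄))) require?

269190

(W₃ W₄): 7×122 by 122×135 → 7×135, cost 7·122·135 = 115290
(W₂ (W₃ W₄)): 114×7 by 7×135 → 114×135, cost 114·7·135 = 107730; cumulative 223020
(W₁ (W₂ (W₃ W₄))): 3×114 by 114×135 → 3×135, cost 3·114·135 = 46170; cumulative 269190
Total: 269190 scalar multiplications.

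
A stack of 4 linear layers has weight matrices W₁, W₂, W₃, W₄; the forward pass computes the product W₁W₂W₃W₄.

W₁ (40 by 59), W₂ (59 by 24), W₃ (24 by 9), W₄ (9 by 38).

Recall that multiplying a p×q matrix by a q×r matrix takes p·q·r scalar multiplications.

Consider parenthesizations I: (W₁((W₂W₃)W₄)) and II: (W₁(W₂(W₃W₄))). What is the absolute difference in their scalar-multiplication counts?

Order I = (W₁((W₂W₃)W₄)): (W₂W₃): 59×24 by 24×9 → 59×9, cost 59·24·9 = 12744; ((W₂W₃)W₄): 59×9 by 9×38 → 59×38, cost 59·9·38 = 20178; cumulative 32922; (W₁((W₂W₃)W₄)): 40×59 by 59×38 → 40×38, cost 40·59·38 = 89680; cumulative 122602. Total 122602.
Order II = (W₁(W₂(W₃W₄))): (W₃W₄): 24×9 by 9×38 → 24×38, cost 24·9·38 = 8208; (W₂(W₃W₄)): 59×24 by 24×38 → 59×38, cost 59·24·38 = 53808; cumulative 62016; (W₁(W₂(W₃W₄))): 40×59 by 59×38 → 40×38, cost 40·59·38 = 89680; cumulative 151696. Total 151696.
Difference: |122602 − 151696| = 29094.

29094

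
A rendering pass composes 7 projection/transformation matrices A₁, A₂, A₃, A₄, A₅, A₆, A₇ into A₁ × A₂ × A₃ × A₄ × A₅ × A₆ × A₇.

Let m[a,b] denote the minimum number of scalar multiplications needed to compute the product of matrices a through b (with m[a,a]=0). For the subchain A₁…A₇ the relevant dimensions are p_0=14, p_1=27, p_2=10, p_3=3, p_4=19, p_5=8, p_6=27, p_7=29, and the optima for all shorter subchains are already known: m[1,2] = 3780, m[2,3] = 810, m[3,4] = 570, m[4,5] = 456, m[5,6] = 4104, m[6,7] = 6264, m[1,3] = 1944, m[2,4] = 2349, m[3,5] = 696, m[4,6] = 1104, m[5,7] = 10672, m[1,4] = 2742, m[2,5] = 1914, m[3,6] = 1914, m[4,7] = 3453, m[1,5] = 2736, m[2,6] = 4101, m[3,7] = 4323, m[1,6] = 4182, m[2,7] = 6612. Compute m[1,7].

6615

m[1,7] = min over k∈[1,6] of m[1,k]+m[k+1,7]+p_{0}·p_k·p_{7}.
k=1: 0 + 6612 + 14·27·29 = 17574; k=2: 3780 + 4323 + 14·10·29 = 12163; k=3: 1944 + 3453 + 14·3·29 = 6615; k=4: 2742 + 10672 + 14·19·29 = 21128; k=5: 2736 + 6264 + 14·8·29 = 12248; k=6: 4182 + 0 + 14·27·29 = 15144.
Minimum: 6615 at k=3.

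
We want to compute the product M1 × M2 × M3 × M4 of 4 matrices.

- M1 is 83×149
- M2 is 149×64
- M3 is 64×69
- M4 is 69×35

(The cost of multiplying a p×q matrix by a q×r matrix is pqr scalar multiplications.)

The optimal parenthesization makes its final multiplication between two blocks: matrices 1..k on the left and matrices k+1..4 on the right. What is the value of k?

1

Adjacent pairs: M1M2 = 83·149·64 = 791488; M2M3 = 149·64·69 = 657984; M3M4 = 64·69·35 = 154560.
Length 3: M1..M3: k=1: 0+657984+83·149·69=1511307; k=2: 791488+0+83·64·69=1158016 → min 1158016 | M2..M4: k=2: 0+154560+149·64·35=488320; k=3: 657984+0+149·69·35=1017819 → min 488320.
Top-level splits: k=1: (M1..M1)·(M2..M4) → 0+488320+83·149·35 = 921165; k=2: (M1..M2)·(M3..M4) → 791488+154560+83·64·35 = 1131968; k=3: (M1..M3)·(M4..M4) → 1158016+0+83·69·35 = 1358461.
Best split is after M1, i.e. k = 1.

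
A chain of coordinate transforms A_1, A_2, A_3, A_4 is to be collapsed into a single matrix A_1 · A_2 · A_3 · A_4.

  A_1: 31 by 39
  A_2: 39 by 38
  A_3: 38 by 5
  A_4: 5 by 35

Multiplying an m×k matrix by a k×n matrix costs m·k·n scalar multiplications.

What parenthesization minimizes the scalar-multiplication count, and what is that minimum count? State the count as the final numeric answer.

Adjacent pairs: A_1A_2 = 31·39·38 = 45942; A_2A_3 = 39·38·5 = 7410; A_3A_4 = 38·5·35 = 6650.
Length 3: A_1..A_3: k=1: 0+7410+31·39·5=13455; k=2: 45942+0+31·38·5=51832 → min 13455 | A_2..A_4: k=2: 0+6650+39·38·35=58520; k=3: 7410+0+39·5·35=14235 → min 14235.
Length 4: A_1..A_4: k=1: 0+14235+31·39·35=56550; k=2: 45942+6650+31·38·35=93822; k=3: 13455+0+31·5·35=18880 → min 18880.
Optimal parenthesization: ((A_1 · (A_2 · A_3)) · A_4) with cost 18880.

18880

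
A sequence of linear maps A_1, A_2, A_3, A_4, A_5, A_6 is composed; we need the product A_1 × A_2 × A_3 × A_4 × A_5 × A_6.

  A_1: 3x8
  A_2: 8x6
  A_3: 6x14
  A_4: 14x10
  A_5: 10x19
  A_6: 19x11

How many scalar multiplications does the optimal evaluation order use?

Adjacent pairs: A_1A_2 = 3·8·6 = 144; A_2A_3 = 8·6·14 = 672; A_3A_4 = 6·14·10 = 840; A_4A_5 = 14·10·19 = 2660; A_5A_6 = 10·19·11 = 2090.
Length 3: A_1..A_3: k=1: 0+672+3·8·14=1008; k=2: 144+0+3·6·14=396 → min 396 | A_2..A_4: k=2: 0+840+8·6·10=1320; k=3: 672+0+8·14·10=1792 → min 1320 | A_3..A_5: k=3: 0+2660+6·14·19=4256; k=4: 840+0+6·10·19=1980 → min 1980 | A_4..A_6: k=4: 0+2090+14·10·11=3630; k=5: 2660+0+14·19·11=5586 → min 3630.
Length 4: A_1..A_4: k=1: 0+1320+3·8·10=1560; k=2: 144+840+3·6·10=1164; k=3: 396+0+3·14·10=816 → min 816 | A_2..A_5: k=2: 0+1980+8·6·19=2892; k=3: 672+2660+8·14·19=5460; k=4: 1320+0+8·10·19=2840 → min 2840 | A_3..A_6: k=3: 0+3630+6·14·11=4554; k=4: 840+2090+6·10·11=3590; k=5: 1980+0+6·19·11=3234 → min 3234.
Length 5: A_1..A_5: k=1: 0+2840+3·8·19=3296; k=2: 144+1980+3·6·19=2466; k=3: 396+2660+3·14·19=3854; k=4: 816+0+3·10·19=1386 → min 1386 | A_2..A_6: k=2: 0+3234+8·6·11=3762; k=3: 672+3630+8·14·11=5534; k=4: 1320+2090+8·10·11=4290; k=5: 2840+0+8·19·11=4512 → min 3762.
Length 6: A_1..A_6: k=1: 0+3762+3·8·11=4026; k=2: 144+3234+3·6·11=3576; k=3: 396+3630+3·14·11=4488; k=4: 816+2090+3·10·11=3236; k=5: 1386+0+3·19·11=2013 → min 2013.
Optimal order: (((((A_1 × A_2) × A_3) × A_4) × A_5) × A_6) with cost 2013.

2013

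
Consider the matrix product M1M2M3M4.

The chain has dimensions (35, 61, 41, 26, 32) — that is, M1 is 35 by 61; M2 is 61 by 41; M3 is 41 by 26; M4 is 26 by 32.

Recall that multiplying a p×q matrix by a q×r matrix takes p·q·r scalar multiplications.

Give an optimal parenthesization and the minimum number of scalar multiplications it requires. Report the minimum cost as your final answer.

Adjacent pairs: M1M2 = 35·61·41 = 87535; M2M3 = 61·41·26 = 65026; M3M4 = 41·26·32 = 34112.
Length 3: M1..M3: k=1: 0+65026+35·61·26=120536; k=2: 87535+0+35·41·26=124845 → min 120536 | M2..M4: k=2: 0+34112+61·41·32=114144; k=3: 65026+0+61·26·32=115778 → min 114144.
Length 4: M1..M4: k=1: 0+114144+35·61·32=182464; k=2: 87535+34112+35·41·32=167567; k=3: 120536+0+35·26·32=149656 → min 149656.
Optimal parenthesization: ((M1(M2M3))M4) with cost 149656.

149656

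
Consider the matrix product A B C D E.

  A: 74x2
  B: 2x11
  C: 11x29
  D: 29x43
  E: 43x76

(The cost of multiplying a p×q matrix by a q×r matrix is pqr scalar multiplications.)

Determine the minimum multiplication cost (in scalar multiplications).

Adjacent pairs: AB = 74·2·11 = 1628; BC = 2·11·29 = 638; CD = 11·29·43 = 13717; DE = 29·43·76 = 94772.
Length 3: A..C: k=1: 0+638+74·2·29=4930; k=2: 1628+0+74·11·29=25234 → min 4930 | B..D: k=2: 0+13717+2·11·43=14663; k=3: 638+0+2·29·43=3132 → min 3132 | C..E: k=3: 0+94772+11·29·76=119016; k=4: 13717+0+11·43·76=49665 → min 49665.
Length 4: A..D: k=1: 0+3132+74·2·43=9496; k=2: 1628+13717+74·11·43=50347; k=3: 4930+0+74·29·43=97208 → min 9496 | B..E: k=2: 0+49665+2·11·76=51337; k=3: 638+94772+2·29·76=99818; k=4: 3132+0+2·43·76=9668 → min 9668.
Length 5: A..E: k=1: 0+9668+74·2·76=20916; k=2: 1628+49665+74·11·76=113157; k=3: 4930+94772+74·29·76=262798; k=4: 9496+0+74·43·76=251328 → min 20916.
Optimal order: (A (((B C) D) E)) with cost 20916.

20916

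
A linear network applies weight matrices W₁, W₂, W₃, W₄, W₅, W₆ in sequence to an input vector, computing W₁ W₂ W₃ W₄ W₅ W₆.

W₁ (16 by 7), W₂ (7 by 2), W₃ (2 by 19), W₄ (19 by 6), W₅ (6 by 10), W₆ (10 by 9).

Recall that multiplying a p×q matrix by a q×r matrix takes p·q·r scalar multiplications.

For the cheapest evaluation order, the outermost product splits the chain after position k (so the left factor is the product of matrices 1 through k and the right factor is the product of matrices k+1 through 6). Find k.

Adjacent pairs: W₁W₂ = 16·7·2 = 224; W₂W₃ = 7·2·19 = 266; W₃W₄ = 2·19·6 = 228; W₄W₅ = 19·6·10 = 1140; W₅W₆ = 6·10·9 = 540.
Length 3: W₁..W₃: k=1: 0+266+16·7·19=2394; k=2: 224+0+16·2·19=832 → min 832 | W₂..W₄: k=2: 0+228+7·2·6=312; k=3: 266+0+7·19·6=1064 → min 312 | W₃..W₅: k=3: 0+1140+2·19·10=1520; k=4: 228+0+2·6·10=348 → min 348 | W₄..W₆: k=4: 0+540+19·6·9=1566; k=5: 1140+0+19·10·9=2850 → min 1566.
Length 4: W₁..W₄: k=1: 0+312+16·7·6=984; k=2: 224+228+16·2·6=644; k=3: 832+0+16·19·6=2656 → min 644 | W₂..W₅: k=2: 0+348+7·2·10=488; k=3: 266+1140+7·19·10=2736; k=4: 312+0+7·6·10=732 → min 488 | W₃..W₆: k=3: 0+1566+2·19·9=1908; k=4: 228+540+2·6·9=876; k=5: 348+0+2·10·9=528 → min 528.
Length 5: W₁..W₅: k=1: 0+488+16·7·10=1608; k=2: 224+348+16·2·10=892; k=3: 832+1140+16·19·10=5012; k=4: 644+0+16·6·10=1604 → min 892 | W₂..W₆: k=2: 0+528+7·2·9=654; k=3: 266+1566+7·19·9=3029; k=4: 312+540+7·6·9=1230; k=5: 488+0+7·10·9=1118 → min 654.
Top-level splits: k=1: (W₁..W₁)·(W₂..W₆) → 0+654+16·7·9 = 1662; k=2: (W₁..W₂)·(W₃..W₆) → 224+528+16·2·9 = 1040; k=3: (W₁..W₃)·(W₄..W₆) → 832+1566+16·19·9 = 5134; k=4: (W₁..W₄)·(W₅..W₆) → 644+540+16·6·9 = 2048; k=5: (W₁..W₅)·(W₆..W₆) → 892+0+16·10·9 = 2332.
Best split is after W₂, i.e. k = 2.

2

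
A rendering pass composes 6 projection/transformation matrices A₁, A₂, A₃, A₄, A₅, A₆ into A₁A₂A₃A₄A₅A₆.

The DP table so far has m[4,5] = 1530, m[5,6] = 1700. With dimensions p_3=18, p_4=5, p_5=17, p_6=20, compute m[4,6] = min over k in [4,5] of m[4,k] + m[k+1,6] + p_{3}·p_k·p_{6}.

m[4,6] = min over k∈[4,5] of m[4,k]+m[k+1,6]+p_{3}·p_k·p_{6}.
k=4: 0 + 1700 + 18·5·20 = 3500; k=5: 1530 + 0 + 18·17·20 = 7650.
Minimum: 3500 at k=4.

3500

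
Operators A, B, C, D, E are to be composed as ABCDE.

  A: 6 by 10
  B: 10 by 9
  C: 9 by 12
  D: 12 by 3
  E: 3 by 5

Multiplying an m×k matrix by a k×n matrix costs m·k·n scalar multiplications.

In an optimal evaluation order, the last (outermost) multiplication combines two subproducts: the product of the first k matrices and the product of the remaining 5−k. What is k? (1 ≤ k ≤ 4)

4

Adjacent pairs: AB = 6·10·9 = 540; BC = 10·9·12 = 1080; CD = 9·12·3 = 324; DE = 12·3·5 = 180.
Length 3: A..C: k=1: 0+1080+6·10·12=1800; k=2: 540+0+6·9·12=1188 → min 1188 | B..D: k=2: 0+324+10·9·3=594; k=3: 1080+0+10·12·3=1440 → min 594 | C..E: k=3: 0+180+9·12·5=720; k=4: 324+0+9·3·5=459 → min 459.
Length 4: A..D: k=1: 0+594+6·10·3=774; k=2: 540+324+6·9·3=1026; k=3: 1188+0+6·12·3=1404 → min 774 | B..E: k=2: 0+459+10·9·5=909; k=3: 1080+180+10·12·5=1860; k=4: 594+0+10·3·5=744 → min 744.
Top-level splits: k=1: (A..A)·(B..E) → 0+744+6·10·5 = 1044; k=2: (A..B)·(C..E) → 540+459+6·9·5 = 1269; k=3: (A..C)·(D..E) → 1188+180+6·12·5 = 1728; k=4: (A..D)·(E..E) → 774+0+6·3·5 = 864.
Best split is after D, i.e. k = 4.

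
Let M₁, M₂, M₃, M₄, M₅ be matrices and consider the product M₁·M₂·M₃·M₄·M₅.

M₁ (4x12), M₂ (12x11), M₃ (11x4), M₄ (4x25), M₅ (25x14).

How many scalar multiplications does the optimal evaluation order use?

2328

Adjacent pairs: M₁M₂ = 4·12·11 = 528; M₂M₃ = 12·11·4 = 528; M₃M₄ = 11·4·25 = 1100; M₄M₅ = 4·25·14 = 1400.
Length 3: M₁..M₃: k=1: 0+528+4·12·4=720; k=2: 528+0+4·11·4=704 → min 704 | M₂..M₄: k=2: 0+1100+12·11·25=4400; k=3: 528+0+12·4·25=1728 → min 1728 | M₃..M₅: k=3: 0+1400+11·4·14=2016; k=4: 1100+0+11·25·14=4950 → min 2016.
Length 4: M₁..M₄: k=1: 0+1728+4·12·25=2928; k=2: 528+1100+4·11·25=2728; k=3: 704+0+4·4·25=1104 → min 1104 | M₂..M₅: k=2: 0+2016+12·11·14=3864; k=3: 528+1400+12·4·14=2600; k=4: 1728+0+12·25·14=5928 → min 2600.
Length 5: M₁..M₅: k=1: 0+2600+4·12·14=3272; k=2: 528+2016+4·11·14=3160; k=3: 704+1400+4·4·14=2328; k=4: 1104+0+4·25·14=2504 → min 2328.
Optimal order: (((M₁·M₂)·M₃)·(M₄·M₅)) with cost 2328.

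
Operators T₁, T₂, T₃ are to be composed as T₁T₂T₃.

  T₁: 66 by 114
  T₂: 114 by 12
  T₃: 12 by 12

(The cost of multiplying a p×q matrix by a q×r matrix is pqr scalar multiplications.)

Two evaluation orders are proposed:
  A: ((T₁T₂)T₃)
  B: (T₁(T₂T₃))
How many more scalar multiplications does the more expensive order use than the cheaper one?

6912

Order A = ((T₁T₂)T₃): (T₁T₂): 66×114 by 114×12 → 66×12, cost 66·114·12 = 90288; ((T₁T₂)T₃): 66×12 by 12×12 → 66×12, cost 66·12·12 = 9504; cumulative 99792. Total 99792.
Order B = (T₁(T₂T₃)): (T₂T₃): 114×12 by 12×12 → 114×12, cost 114·12·12 = 16416; (T₁(T₂T₃)): 66×114 by 114×12 → 66×12, cost 66·114·12 = 90288; cumulative 106704. Total 106704.
Difference: |99792 − 106704| = 6912.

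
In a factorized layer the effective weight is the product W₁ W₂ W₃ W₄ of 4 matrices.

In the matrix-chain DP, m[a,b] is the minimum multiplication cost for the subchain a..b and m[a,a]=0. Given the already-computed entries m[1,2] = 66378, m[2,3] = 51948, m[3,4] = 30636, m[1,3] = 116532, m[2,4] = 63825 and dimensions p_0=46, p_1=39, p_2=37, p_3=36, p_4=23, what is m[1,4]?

m[1,4] = min over k∈[1,3] of m[1,k]+m[k+1,4]+p_{0}·p_k·p_{4}.
k=1: 0 + 63825 + 46·39·23 = 105087; k=2: 66378 + 30636 + 46·37·23 = 136160; k=3: 116532 + 0 + 46·36·23 = 154620.
Minimum: 105087 at k=1.

105087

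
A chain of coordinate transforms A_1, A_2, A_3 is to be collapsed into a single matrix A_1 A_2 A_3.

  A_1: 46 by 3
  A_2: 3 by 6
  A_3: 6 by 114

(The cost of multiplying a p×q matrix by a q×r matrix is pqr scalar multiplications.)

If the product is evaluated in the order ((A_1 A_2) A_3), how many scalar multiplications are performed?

32292

(A_1 A_2): 46×3 by 3×6 → 46×6, cost 46·3·6 = 828
((A_1 A_2) A_3): 46×6 by 6×114 → 46×114, cost 46·6·114 = 31464; cumulative 32292
Total: 32292 scalar multiplications.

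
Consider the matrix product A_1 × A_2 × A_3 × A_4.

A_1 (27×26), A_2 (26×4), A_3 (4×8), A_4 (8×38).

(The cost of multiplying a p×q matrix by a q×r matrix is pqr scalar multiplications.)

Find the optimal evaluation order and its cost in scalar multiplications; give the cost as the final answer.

8128

Adjacent pairs: A_1A_2 = 27·26·4 = 2808; A_2A_3 = 26·4·8 = 832; A_3A_4 = 4·8·38 = 1216.
Length 3: A_1..A_3: k=1: 0+832+27·26·8=6448; k=2: 2808+0+27·4·8=3672 → min 3672 | A_2..A_4: k=2: 0+1216+26·4·38=5168; k=3: 832+0+26·8·38=8736 → min 5168.
Length 4: A_1..A_4: k=1: 0+5168+27·26·38=31844; k=2: 2808+1216+27·4·38=8128; k=3: 3672+0+27·8·38=11880 → min 8128.
Optimal parenthesization: ((A_1 × A_2) × (A_3 × A_4)) with cost 8128.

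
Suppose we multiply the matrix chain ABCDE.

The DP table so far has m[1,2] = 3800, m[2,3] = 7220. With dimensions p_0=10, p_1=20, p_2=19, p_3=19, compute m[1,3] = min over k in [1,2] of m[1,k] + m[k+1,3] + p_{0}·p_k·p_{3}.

m[1,3] = min over k∈[1,2] of m[1,k]+m[k+1,3]+p_{0}·p_k·p_{3}.
k=1: 0 + 7220 + 10·20·19 = 11020; k=2: 3800 + 0 + 10·19·19 = 7410.
Minimum: 7410 at k=2.

7410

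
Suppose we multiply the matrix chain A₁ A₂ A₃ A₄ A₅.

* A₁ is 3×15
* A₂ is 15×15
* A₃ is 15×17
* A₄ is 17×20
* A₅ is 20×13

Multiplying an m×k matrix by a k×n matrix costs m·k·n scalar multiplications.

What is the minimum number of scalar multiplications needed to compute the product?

3240

Adjacent pairs: A₁A₂ = 3·15·15 = 675; A₂A₃ = 15·15·17 = 3825; A₃A₄ = 15·17·20 = 5100; A₄A₅ = 17·20·13 = 4420.
Length 3: A₁..A₃: k=1: 0+3825+3·15·17=4590; k=2: 675+0+3·15·17=1440 → min 1440 | A₂..A₄: k=2: 0+5100+15·15·20=9600; k=3: 3825+0+15·17·20=8925 → min 8925 | A₃..A₅: k=3: 0+4420+15·17·13=7735; k=4: 5100+0+15·20·13=9000 → min 7735.
Length 4: A₁..A₄: k=1: 0+8925+3·15·20=9825; k=2: 675+5100+3·15·20=6675; k=3: 1440+0+3·17·20=2460 → min 2460 | A₂..A₅: k=2: 0+7735+15·15·13=10660; k=3: 3825+4420+15·17·13=11560; k=4: 8925+0+15·20·13=12825 → min 10660.
Length 5: A₁..A₅: k=1: 0+10660+3·15·13=11245; k=2: 675+7735+3·15·13=8995; k=3: 1440+4420+3·17·13=6523; k=4: 2460+0+3·20·13=3240 → min 3240.
Optimal order: ((((A₁ A₂) A₃) A₄) A₅) with cost 3240.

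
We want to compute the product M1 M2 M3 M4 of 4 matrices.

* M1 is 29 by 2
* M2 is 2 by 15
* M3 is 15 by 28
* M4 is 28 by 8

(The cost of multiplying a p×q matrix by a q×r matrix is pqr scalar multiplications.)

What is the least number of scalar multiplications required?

1752

Adjacent pairs: M1M2 = 29·2·15 = 870; M2M3 = 2·15·28 = 840; M3M4 = 15·28·8 = 3360.
Length 3: M1..M3: k=1: 0+840+29·2·28=2464; k=2: 870+0+29·15·28=13050 → min 2464 | M2..M4: k=2: 0+3360+2·15·8=3600; k=3: 840+0+2·28·8=1288 → min 1288.
Length 4: M1..M4: k=1: 0+1288+29·2·8=1752; k=2: 870+3360+29·15·8=7710; k=3: 2464+0+29·28·8=8960 → min 1752.
Optimal order: (M1 ((M2 M3) M4)) with cost 1752.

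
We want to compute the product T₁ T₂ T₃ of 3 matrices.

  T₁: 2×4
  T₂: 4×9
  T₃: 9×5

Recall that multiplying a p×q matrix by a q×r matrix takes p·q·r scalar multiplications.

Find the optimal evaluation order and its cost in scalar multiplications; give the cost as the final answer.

(T₁ (T₂ T₃)): cost 220.
((T₁ T₂) T₃): cost 162.
Optimal: ((T₁ T₂) T₃) with cost 162.

162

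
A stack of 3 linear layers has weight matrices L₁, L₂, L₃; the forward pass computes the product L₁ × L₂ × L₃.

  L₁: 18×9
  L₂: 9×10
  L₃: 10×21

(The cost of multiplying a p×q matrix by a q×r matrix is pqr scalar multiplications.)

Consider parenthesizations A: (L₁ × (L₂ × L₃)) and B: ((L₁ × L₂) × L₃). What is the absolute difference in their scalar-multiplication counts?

108

Order A = (L₁ × (L₂ × L₃)): (L₂ × L₃): 9×10 by 10×21 → 9×21, cost 9·10·21 = 1890; (L₁ × (L₂ × L₃)): 18×9 by 9×21 → 18×21, cost 18·9·21 = 3402; cumulative 5292. Total 5292.
Order B = ((L₁ × L₂) × L₃): (L₁ × L₂): 18×9 by 9×10 → 18×10, cost 18·9·10 = 1620; ((L₁ × L₂) × L₃): 18×10 by 10×21 → 18×21, cost 18·10·21 = 3780; cumulative 5400. Total 5400.
Difference: |5292 − 5400| = 108.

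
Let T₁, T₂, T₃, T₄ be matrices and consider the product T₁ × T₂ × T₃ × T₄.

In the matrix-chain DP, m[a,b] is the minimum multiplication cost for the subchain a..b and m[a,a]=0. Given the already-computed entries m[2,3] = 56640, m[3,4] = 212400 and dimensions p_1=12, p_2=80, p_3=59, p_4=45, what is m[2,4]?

88500

m[2,4] = min over k∈[2,3] of m[2,k]+m[k+1,4]+p_{1}·p_k·p_{4}.
k=2: 0 + 212400 + 12·80·45 = 255600; k=3: 56640 + 0 + 12·59·45 = 88500.
Minimum: 88500 at k=3.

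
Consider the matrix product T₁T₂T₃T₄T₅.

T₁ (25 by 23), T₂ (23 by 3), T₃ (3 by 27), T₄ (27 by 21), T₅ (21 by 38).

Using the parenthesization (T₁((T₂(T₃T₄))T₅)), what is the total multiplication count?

(T₃T₄): 3×27 by 27×21 → 3×21, cost 3·27·21 = 1701
(T₂(T₃T₄)): 23×3 by 3×21 → 23×21, cost 23·3·21 = 1449; cumulative 3150
((T₂(T₃T₄))T₅): 23×21 by 21×38 → 23×38, cost 23·21·38 = 18354; cumulative 21504
(T₁((T₂(T₃T₄))T₅)): 25×23 by 23×38 → 25×38, cost 25·23·38 = 21850; cumulative 43354
Total: 43354 scalar multiplications.

43354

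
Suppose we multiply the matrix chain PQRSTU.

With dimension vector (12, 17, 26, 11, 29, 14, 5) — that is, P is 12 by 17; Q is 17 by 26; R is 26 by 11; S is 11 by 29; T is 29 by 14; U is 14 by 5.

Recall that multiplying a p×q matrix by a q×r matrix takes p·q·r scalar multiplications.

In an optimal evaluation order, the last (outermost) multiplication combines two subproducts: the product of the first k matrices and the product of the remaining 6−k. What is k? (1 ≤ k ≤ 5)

1

Adjacent pairs: PQ = 12·17·26 = 5304; QR = 17·26·11 = 4862; RS = 26·11·29 = 8294; ST = 11·29·14 = 4466; TU = 29·14·5 = 2030.
Length 3: P..R: k=1: 0+4862+12·17·11=7106; k=2: 5304+0+12·26·11=8736 → min 7106 | Q..S: k=2: 0+8294+17·26·29=21112; k=3: 4862+0+17·11·29=10285 → min 10285 | R..T: k=3: 0+4466+26·11·14=8470; k=4: 8294+0+26·29·14=18850 → min 8470 | S..U: k=4: 0+2030+11·29·5=3625; k=5: 4466+0+11·14·5=5236 → min 3625.
Length 4: P..S: k=1: 0+10285+12·17·29=16201; k=2: 5304+8294+12·26·29=22646; k=3: 7106+0+12·11·29=10934 → min 10934 | Q..T: k=2: 0+8470+17·26·14=14658; k=3: 4862+4466+17·11·14=11946; k=4: 10285+0+17·29·14=17187 → min 11946 | R..U: k=3: 0+3625+26·11·5=5055; k=4: 8294+2030+26·29·5=14094; k=5: 8470+0+26·14·5=10290 → min 5055.
Length 5: P..T: k=1: 0+11946+12·17·14=14802; k=2: 5304+8470+12·26·14=18142; k=3: 7106+4466+12·11·14=13420; k=4: 10934+0+12·29·14=15806 → min 13420 | Q..U: k=2: 0+5055+17·26·5=7265; k=3: 4862+3625+17·11·5=9422; k=4: 10285+2030+17·29·5=14780; k=5: 11946+0+17·14·5=13136 → min 7265.
Top-level splits: k=1: (P..P)·(Q..U) → 0+7265+12·17·5 = 8285; k=2: (P..Q)·(R..U) → 5304+5055+12·26·5 = 11919; k=3: (P..R)·(S..U) → 7106+3625+12·11·5 = 11391; k=4: (P..S)·(T..U) → 10934+2030+12·29·5 = 14704; k=5: (P..T)·(U..U) → 13420+0+12·14·5 = 14260.
Best split is after P, i.e. k = 1.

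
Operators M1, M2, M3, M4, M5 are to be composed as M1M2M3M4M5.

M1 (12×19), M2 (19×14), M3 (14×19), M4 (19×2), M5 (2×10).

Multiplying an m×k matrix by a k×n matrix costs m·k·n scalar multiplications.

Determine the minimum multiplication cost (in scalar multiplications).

Adjacent pairs: M1M2 = 12·19·14 = 3192; M2M3 = 19·14·19 = 5054; M3M4 = 14·19·2 = 532; M4M5 = 19·2·10 = 380.
Length 3: M1..M3: k=1: 0+5054+12·19·19=9386; k=2: 3192+0+12·14·19=6384 → min 6384 | M2..M4: k=2: 0+532+19·14·2=1064; k=3: 5054+0+19·19·2=5776 → min 1064 | M3..M5: k=3: 0+380+14·19·10=3040; k=4: 532+0+14·2·10=812 → min 812.
Length 4: M1..M4: k=1: 0+1064+12·19·2=1520; k=2: 3192+532+12·14·2=4060; k=3: 6384+0+12·19·2=6840 → min 1520 | M2..M5: k=2: 0+812+19·14·10=3472; k=3: 5054+380+19·19·10=9044; k=4: 1064+0+19·2·10=1444 → min 1444.
Length 5: M1..M5: k=1: 0+1444+12·19·10=3724; k=2: 3192+812+12·14·10=5684; k=3: 6384+380+12·19·10=9044; k=4: 1520+0+12·2·10=1760 → min 1760.
Optimal order: ((M1(M2(M3M4)))M5) with cost 1760.

1760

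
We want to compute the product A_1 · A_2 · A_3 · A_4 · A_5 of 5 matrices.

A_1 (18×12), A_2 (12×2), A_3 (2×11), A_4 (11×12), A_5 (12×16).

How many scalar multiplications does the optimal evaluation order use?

1656

Adjacent pairs: A_1A_2 = 18·12·2 = 432; A_2A_3 = 12·2·11 = 264; A_3A_4 = 2·11·12 = 264; A_4A_5 = 11·12·16 = 2112.
Length 3: A_1..A_3: k=1: 0+264+18·12·11=2640; k=2: 432+0+18·2·11=828 → min 828 | A_2..A_4: k=2: 0+264+12·2·12=552; k=3: 264+0+12·11·12=1848 → min 552 | A_3..A_5: k=3: 0+2112+2·11·16=2464; k=4: 264+0+2·12·16=648 → min 648.
Length 4: A_1..A_4: k=1: 0+552+18·12·12=3144; k=2: 432+264+18·2·12=1128; k=3: 828+0+18·11·12=3204 → min 1128 | A_2..A_5: k=2: 0+648+12·2·16=1032; k=3: 264+2112+12·11·16=4488; k=4: 552+0+12·12·16=2856 → min 1032.
Length 5: A_1..A_5: k=1: 0+1032+18·12·16=4488; k=2: 432+648+18·2·16=1656; k=3: 828+2112+18·11·16=6108; k=4: 1128+0+18·12·16=4584 → min 1656.
Optimal order: ((A_1 · A_2) · ((A_3 · A_4) · A_5)) with cost 1656.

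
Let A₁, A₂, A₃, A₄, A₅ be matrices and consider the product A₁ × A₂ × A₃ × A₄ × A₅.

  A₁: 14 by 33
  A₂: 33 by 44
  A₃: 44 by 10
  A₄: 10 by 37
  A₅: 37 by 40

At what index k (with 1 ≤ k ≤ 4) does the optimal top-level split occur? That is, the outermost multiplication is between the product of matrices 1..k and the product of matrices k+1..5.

3

Adjacent pairs: A₁A₂ = 14·33·44 = 20328; A₂A₃ = 33·44·10 = 14520; A₃A₄ = 44·10·37 = 16280; A₄A₅ = 10·37·40 = 14800.
Length 3: A₁..A₃: k=1: 0+14520+14·33·10=19140; k=2: 20328+0+14·44·10=26488 → min 19140 | A₂..A₄: k=2: 0+16280+33·44·37=70004; k=3: 14520+0+33·10·37=26730 → min 26730 | A₃..A₅: k=3: 0+14800+44·10·40=32400; k=4: 16280+0+44·37·40=81400 → min 32400.
Length 4: A₁..A₄: k=1: 0+26730+14·33·37=43824; k=2: 20328+16280+14·44·37=59400; k=3: 19140+0+14·10·37=24320 → min 24320 | A₂..A₅: k=2: 0+32400+33·44·40=90480; k=3: 14520+14800+33·10·40=42520; k=4: 26730+0+33·37·40=75570 → min 42520.
Top-level splits: k=1: (A₁..A₁)·(A₂..A₅) → 0+42520+14·33·40 = 61000; k=2: (A₁..A₂)·(A₃..A₅) → 20328+32400+14·44·40 = 77368; k=3: (A₁..A₃)·(A₄..A₅) → 19140+14800+14·10·40 = 39540; k=4: (A₁..A₄)·(A₅..A₅) → 24320+0+14·37·40 = 45040.
Best split is after A₃, i.e. k = 3.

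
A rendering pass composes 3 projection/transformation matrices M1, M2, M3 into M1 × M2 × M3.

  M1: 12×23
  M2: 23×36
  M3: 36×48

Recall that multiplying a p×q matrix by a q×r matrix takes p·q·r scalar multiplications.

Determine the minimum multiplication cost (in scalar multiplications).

30672

Order (M1 × (M2 × M3)): (M2 × M3): 23×36 by 36×48 → 23×48, cost 23·36·48 = 39744; (M1 × (M2 × M3)): 12×23 by 23×48 → 12×48, cost 12·23·48 = 13248; cumulative 52992. Total 52992.
Order ((M1 × M2) × M3): (M1 × M2): 12×23 by 23×36 → 12×36, cost 12·23·36 = 9936; ((M1 × M2) × M3): 12×36 by 36×48 → 12×48, cost 12·36·48 = 20736; cumulative 30672. Total 30672.
Minimum: 30672.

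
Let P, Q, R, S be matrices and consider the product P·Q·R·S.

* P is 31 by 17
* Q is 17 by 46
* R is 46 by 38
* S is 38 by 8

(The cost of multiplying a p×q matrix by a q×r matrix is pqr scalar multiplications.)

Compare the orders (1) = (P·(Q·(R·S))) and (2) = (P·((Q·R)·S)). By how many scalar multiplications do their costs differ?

14644

Order (1) = (P·(Q·(R·S))): (R·S): 46×38 by 38×8 → 46×8, cost 46·38·8 = 13984; (Q·(R·S)): 17×46 by 46×8 → 17×8, cost 17·46·8 = 6256; cumulative 20240; (P·(Q·(R·S))): 31×17 by 17×8 → 31×8, cost 31·17·8 = 4216; cumulative 24456. Total 24456.
Order (2) = (P·((Q·R)·S)): (Q·R): 17×46 by 46×38 → 17×38, cost 17·46·38 = 29716; ((Q·R)·S): 17×38 by 38×8 → 17×8, cost 17·38·8 = 5168; cumulative 34884; (P·((Q·R)·S)): 31×17 by 17×8 → 31×8, cost 31·17·8 = 4216; cumulative 39100. Total 39100.
Difference: |24456 − 39100| = 14644.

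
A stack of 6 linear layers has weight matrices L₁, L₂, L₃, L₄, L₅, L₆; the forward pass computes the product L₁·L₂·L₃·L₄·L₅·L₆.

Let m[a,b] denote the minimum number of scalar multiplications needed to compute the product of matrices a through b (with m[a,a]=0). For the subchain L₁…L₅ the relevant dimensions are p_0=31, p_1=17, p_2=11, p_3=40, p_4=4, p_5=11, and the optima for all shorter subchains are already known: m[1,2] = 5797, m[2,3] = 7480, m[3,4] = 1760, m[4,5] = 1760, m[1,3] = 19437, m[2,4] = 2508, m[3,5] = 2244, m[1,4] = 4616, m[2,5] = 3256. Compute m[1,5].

5980

m[1,5] = min over k∈[1,4] of m[1,k]+m[k+1,5]+p_{0}·p_k·p_{5}.
k=1: 0 + 3256 + 31·17·11 = 9053; k=2: 5797 + 2244 + 31·11·11 = 11792; k=3: 19437 + 1760 + 31·40·11 = 34837; k=4: 4616 + 0 + 31·4·11 = 5980.
Minimum: 5980 at k=4.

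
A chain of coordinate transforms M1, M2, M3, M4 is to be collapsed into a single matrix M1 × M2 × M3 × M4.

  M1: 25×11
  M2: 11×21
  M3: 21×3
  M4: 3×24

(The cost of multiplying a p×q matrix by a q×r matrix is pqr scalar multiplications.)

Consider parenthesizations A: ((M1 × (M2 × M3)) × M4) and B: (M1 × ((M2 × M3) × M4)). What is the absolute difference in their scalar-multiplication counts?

4767

Order A = ((M1 × (M2 × M3)) × M4): (M2 × M3): 11×21 by 21×3 → 11×3, cost 11·21·3 = 693; (M1 × (M2 × M3)): 25×11 by 11×3 → 25×3, cost 25·11·3 = 825; cumulative 1518; ((M1 × (M2 × M3)) × M4): 25×3 by 3×24 → 25×24, cost 25·3·24 = 1800; cumulative 3318. Total 3318.
Order B = (M1 × ((M2 × M3) × M4)): (M2 × M3): 11×21 by 21×3 → 11×3, cost 11·21·3 = 693; ((M2 × M3) × M4): 11×3 by 3×24 → 11×24, cost 11·3·24 = 792; cumulative 1485; (M1 × ((M2 × M3) × M4)): 25×11 by 11×24 → 25×24, cost 25·11·24 = 6600; cumulative 8085. Total 8085.
Difference: |3318 − 8085| = 4767.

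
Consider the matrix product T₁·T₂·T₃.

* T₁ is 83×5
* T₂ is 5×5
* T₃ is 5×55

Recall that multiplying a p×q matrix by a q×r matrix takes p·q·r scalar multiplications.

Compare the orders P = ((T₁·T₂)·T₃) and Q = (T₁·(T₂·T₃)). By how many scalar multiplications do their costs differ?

700

Order P = ((T₁·T₂)·T₃): (T₁·T₂): 83×5 by 5×5 → 83×5, cost 83·5·5 = 2075; ((T₁·T₂)·T₃): 83×5 by 5×55 → 83×55, cost 83·5·55 = 22825; cumulative 24900. Total 24900.
Order Q = (T₁·(T₂·T₃)): (T₂·T₃): 5×5 by 5×55 → 5×55, cost 5·5·55 = 1375; (T₁·(T₂·T₃)): 83×5 by 5×55 → 83×55, cost 83·5·55 = 22825; cumulative 24200. Total 24200.
Difference: |24900 − 24200| = 700.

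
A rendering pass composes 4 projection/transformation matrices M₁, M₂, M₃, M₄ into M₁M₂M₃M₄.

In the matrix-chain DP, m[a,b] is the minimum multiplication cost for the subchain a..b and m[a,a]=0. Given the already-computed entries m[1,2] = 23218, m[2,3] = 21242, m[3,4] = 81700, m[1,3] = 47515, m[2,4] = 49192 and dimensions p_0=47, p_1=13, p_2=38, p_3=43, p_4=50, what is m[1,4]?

79742

m[1,4] = min over k∈[1,3] of m[1,k]+m[k+1,4]+p_{0}·p_k·p_{4}.
k=1: 0 + 49192 + 47·13·50 = 79742; k=2: 23218 + 81700 + 47·38·50 = 194218; k=3: 47515 + 0 + 47·43·50 = 148565.
Minimum: 79742 at k=1.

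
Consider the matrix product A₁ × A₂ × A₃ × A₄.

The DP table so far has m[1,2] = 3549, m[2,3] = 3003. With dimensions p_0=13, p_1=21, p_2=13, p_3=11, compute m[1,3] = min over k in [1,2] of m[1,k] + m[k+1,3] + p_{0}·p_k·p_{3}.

5408

m[1,3] = min over k∈[1,2] of m[1,k]+m[k+1,3]+p_{0}·p_k·p_{3}.
k=1: 0 + 3003 + 13·21·11 = 6006; k=2: 3549 + 0 + 13·13·11 = 5408.
Minimum: 5408 at k=2.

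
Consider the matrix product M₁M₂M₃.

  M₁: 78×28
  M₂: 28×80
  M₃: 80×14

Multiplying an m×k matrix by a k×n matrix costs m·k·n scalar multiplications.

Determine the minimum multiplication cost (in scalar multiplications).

Order (M₁(M₂M₃)): (M₂M₃): 28×80 by 80×14 → 28×14, cost 28·80·14 = 31360; (M₁(M₂M₃)): 78×28 by 28×14 → 78×14, cost 78·28·14 = 30576; cumulative 61936. Total 61936.
Order ((M₁M₂)M₃): (M₁M₂): 78×28 by 28×80 → 78×80, cost 78·28·80 = 174720; ((M₁M₂)M₃): 78×80 by 80×14 → 78×14, cost 78·80·14 = 87360; cumulative 262080. Total 262080.
Minimum: 61936.

61936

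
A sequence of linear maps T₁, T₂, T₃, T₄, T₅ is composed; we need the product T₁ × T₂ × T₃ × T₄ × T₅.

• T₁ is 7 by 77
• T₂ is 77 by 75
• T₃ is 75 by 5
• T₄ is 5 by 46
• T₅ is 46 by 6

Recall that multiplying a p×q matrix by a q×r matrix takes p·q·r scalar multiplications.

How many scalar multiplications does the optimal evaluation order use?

Adjacent pairs: T₁T₂ = 7·77·75 = 40425; T₂T₃ = 77·75·5 = 28875; T₃T₄ = 75·5·46 = 17250; T₄T₅ = 5·46·6 = 1380.
Length 3: T₁..T₃: k=1: 0+28875+7·77·5=31570; k=2: 40425+0+7·75·5=43050 → min 31570 | T₂..T₄: k=2: 0+17250+77·75·46=282900; k=3: 28875+0+77·5·46=46585 → min 46585 | T₃..T₅: k=3: 0+1380+75·5·6=3630; k=4: 17250+0+75·46·6=37950 → min 3630.
Length 4: T₁..T₄: k=1: 0+46585+7·77·46=71379; k=2: 40425+17250+7·75·46=81825; k=3: 31570+0+7·5·46=33180 → min 33180 | T₂..T₅: k=2: 0+3630+77·75·6=38280; k=3: 28875+1380+77·5·6=32565; k=4: 46585+0+77·46·6=67837 → min 32565.
Length 5: T₁..T₅: k=1: 0+32565+7·77·6=35799; k=2: 40425+3630+7·75·6=47205; k=3: 31570+1380+7·5·6=33160; k=4: 33180+0+7·46·6=35112 → min 33160.
Optimal order: ((T₁ × (T₂ × T₃)) × (T₄ × T₅)) with cost 33160.

33160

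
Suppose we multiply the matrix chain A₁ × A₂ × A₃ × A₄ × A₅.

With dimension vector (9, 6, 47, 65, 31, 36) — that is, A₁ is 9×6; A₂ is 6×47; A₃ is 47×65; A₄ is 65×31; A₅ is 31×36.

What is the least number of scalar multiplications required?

Adjacent pairs: A₁A₂ = 9·6·47 = 2538; A₂A₃ = 6·47·65 = 18330; A₃A₄ = 47·65·31 = 94705; A₄A₅ = 65·31·36 = 72540.
Length 3: A₁..A₃: k=1: 0+18330+9·6·65=21840; k=2: 2538+0+9·47·65=30033 → min 21840 | A₂..A₄: k=2: 0+94705+6·47·31=103447; k=3: 18330+0+6·65·31=30420 → min 30420 | A₃..A₅: k=3: 0+72540+47·65·36=182520; k=4: 94705+0+47·31·36=147157 → min 147157.
Length 4: A₁..A₄: k=1: 0+30420+9·6·31=32094; k=2: 2538+94705+9·47·31=110356; k=3: 21840+0+9·65·31=39975 → min 32094 | A₂..A₅: k=2: 0+147157+6·47·36=157309; k=3: 18330+72540+6·65·36=104910; k=4: 30420+0+6·31·36=37116 → min 37116.
Length 5: A₁..A₅: k=1: 0+37116+9·6·36=39060; k=2: 2538+147157+9·47·36=164923; k=3: 21840+72540+9·65·36=115440; k=4: 32094+0+9·31·36=42138 → min 39060.
Optimal order: (A₁ × (((A₂ × A₃) × A₄) × A₅)) with cost 39060.

39060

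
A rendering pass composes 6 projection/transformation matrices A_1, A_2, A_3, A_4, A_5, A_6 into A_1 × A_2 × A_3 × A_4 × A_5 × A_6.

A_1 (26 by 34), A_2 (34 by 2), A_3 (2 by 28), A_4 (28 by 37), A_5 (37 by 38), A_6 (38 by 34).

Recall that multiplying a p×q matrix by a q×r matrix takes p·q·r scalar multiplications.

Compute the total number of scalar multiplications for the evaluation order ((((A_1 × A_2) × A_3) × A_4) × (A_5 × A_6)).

110672

(A_1 × A_2): 26×34 by 34×2 → 26×2, cost 26·34·2 = 1768
((A_1 × A_2) × A_3): 26×2 by 2×28 → 26×28, cost 26·2·28 = 1456; cumulative 3224
(((A_1 × A_2) × A_3) × A_4): 26×28 by 28×37 → 26×37, cost 26·28·37 = 26936; cumulative 30160
(A_5 × A_6): 37×38 by 38×34 → 37×34, cost 37·38·34 = 47804
((((A_1 × A_2) × A_3) × A_4) × (A_5 × A_6)): 26×37 by 37×34 → 26×34, cost 26·37·34 = 32708; cumulative 110672
Total: 110672 scalar multiplications.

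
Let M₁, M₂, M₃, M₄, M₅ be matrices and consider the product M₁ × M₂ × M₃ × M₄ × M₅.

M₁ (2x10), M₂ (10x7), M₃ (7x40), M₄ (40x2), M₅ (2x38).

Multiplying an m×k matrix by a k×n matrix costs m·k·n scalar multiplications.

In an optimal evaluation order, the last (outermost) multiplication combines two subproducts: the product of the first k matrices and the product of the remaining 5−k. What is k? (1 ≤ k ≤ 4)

4

Adjacent pairs: M₁M₂ = 2·10·7 = 140; M₂M₃ = 10·7·40 = 2800; M₃M₄ = 7·40·2 = 560; M₄M₅ = 40·2·38 = 3040.
Length 3: M₁..M₃: k=1: 0+2800+2·10·40=3600; k=2: 140+0+2·7·40=700 → min 700 | M₂..M₄: k=2: 0+560+10·7·2=700; k=3: 2800+0+10·40·2=3600 → min 700 | M₃..M₅: k=3: 0+3040+7·40·38=13680; k=4: 560+0+7·2·38=1092 → min 1092.
Length 4: M₁..M₄: k=1: 0+700+2·10·2=740; k=2: 140+560+2·7·2=728; k=3: 700+0+2·40·2=860 → min 728 | M₂..M₅: k=2: 0+1092+10·7·38=3752; k=3: 2800+3040+10·40·38=21040; k=4: 700+0+10·2·38=1460 → min 1460.
Top-level splits: k=1: (M₁..M₁)·(M₂..M₅) → 0+1460+2·10·38 = 2220; k=2: (M₁..M₂)·(M₃..M₅) → 140+1092+2·7·38 = 1764; k=3: (M₁..M₃)·(M₄..M₅) → 700+3040+2·40·38 = 6780; k=4: (M₁..M₄)·(M₅..M₅) → 728+0+2·2·38 = 880.
Best split is after M₄, i.e. k = 4.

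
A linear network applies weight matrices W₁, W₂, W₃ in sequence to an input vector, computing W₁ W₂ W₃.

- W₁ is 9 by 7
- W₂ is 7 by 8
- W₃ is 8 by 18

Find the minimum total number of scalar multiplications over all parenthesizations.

Order (W₁ (W₂ W₃)): (W₂ W₃): 7×8 by 8×18 → 7×18, cost 7·8·18 = 1008; (W₁ (W₂ W₃)): 9×7 by 7×18 → 9×18, cost 9·7·18 = 1134; cumulative 2142. Total 2142.
Order ((W₁ W₂) W₃): (W₁ W₂): 9×7 by 7×8 → 9×8, cost 9·7·8 = 504; ((W₁ W₂) W₃): 9×8 by 8×18 → 9×18, cost 9·8·18 = 1296; cumulative 1800. Total 1800.
Minimum: 1800.

1800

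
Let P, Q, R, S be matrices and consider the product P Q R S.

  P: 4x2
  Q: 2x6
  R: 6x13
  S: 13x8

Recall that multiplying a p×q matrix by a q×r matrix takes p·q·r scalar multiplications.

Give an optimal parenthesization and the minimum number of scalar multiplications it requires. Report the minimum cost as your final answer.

428

Adjacent pairs: PQ = 4·2·6 = 48; QR = 2·6·13 = 156; RS = 6·13·8 = 624.
Length 3: P..R: k=1: 0+156+4·2·13=260; k=2: 48+0+4·6·13=360 → min 260 | Q..S: k=2: 0+624+2·6·8=720; k=3: 156+0+2·13·8=364 → min 364.
Length 4: P..S: k=1: 0+364+4·2·8=428; k=2: 48+624+4·6·8=864; k=3: 260+0+4·13·8=676 → min 428.
Optimal parenthesization: (P ((Q R) S)) with cost 428.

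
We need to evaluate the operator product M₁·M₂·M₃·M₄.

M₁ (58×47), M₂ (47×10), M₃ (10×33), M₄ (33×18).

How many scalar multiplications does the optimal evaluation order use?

Adjacent pairs: M₁M₂ = 58·47·10 = 27260; M₂M₃ = 47·10·33 = 15510; M₃M₄ = 10·33·18 = 5940.
Length 3: M₁..M₃: k=1: 0+15510+58·47·33=105468; k=2: 27260+0+58·10·33=46400 → min 46400 | M₂..M₄: k=2: 0+5940+47·10·18=14400; k=3: 15510+0+47·33·18=43428 → min 14400.
Length 4: M₁..M₄: k=1: 0+14400+58·47·18=63468; k=2: 27260+5940+58·10·18=43640; k=3: 46400+0+58·33·18=80852 → min 43640.
Optimal order: ((M₁·M₂)·(M₃·M₄)) with cost 43640.

43640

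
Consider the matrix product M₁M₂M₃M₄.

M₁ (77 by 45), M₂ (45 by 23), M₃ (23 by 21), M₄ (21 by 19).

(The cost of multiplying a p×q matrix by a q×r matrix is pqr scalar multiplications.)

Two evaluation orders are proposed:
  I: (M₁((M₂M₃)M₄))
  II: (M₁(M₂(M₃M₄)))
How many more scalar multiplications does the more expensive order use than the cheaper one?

Order I = (M₁((M₂M₃)M₄)): (M₂M₃): 45×23 by 23×21 → 45×21, cost 45·23·21 = 21735; ((M₂M₃)M₄): 45×21 by 21×19 → 45×19, cost 45·21·19 = 17955; cumulative 39690; (M₁((M₂M₃)M₄)): 77×45 by 45×19 → 77×19, cost 77·45·19 = 65835; cumulative 105525. Total 105525.
Order II = (M₁(M₂(M₃M₄))): (M₃M₄): 23×21 by 21×19 → 23×19, cost 23·21·19 = 9177; (M₂(M₃M₄)): 45×23 by 23×19 → 45×19, cost 45·23·19 = 19665; cumulative 28842; (M₁(M₂(M₃M₄))): 77×45 by 45×19 → 77×19, cost 77·45·19 = 65835; cumulative 94677. Total 94677.
Difference: |105525 − 94677| = 10848.

10848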